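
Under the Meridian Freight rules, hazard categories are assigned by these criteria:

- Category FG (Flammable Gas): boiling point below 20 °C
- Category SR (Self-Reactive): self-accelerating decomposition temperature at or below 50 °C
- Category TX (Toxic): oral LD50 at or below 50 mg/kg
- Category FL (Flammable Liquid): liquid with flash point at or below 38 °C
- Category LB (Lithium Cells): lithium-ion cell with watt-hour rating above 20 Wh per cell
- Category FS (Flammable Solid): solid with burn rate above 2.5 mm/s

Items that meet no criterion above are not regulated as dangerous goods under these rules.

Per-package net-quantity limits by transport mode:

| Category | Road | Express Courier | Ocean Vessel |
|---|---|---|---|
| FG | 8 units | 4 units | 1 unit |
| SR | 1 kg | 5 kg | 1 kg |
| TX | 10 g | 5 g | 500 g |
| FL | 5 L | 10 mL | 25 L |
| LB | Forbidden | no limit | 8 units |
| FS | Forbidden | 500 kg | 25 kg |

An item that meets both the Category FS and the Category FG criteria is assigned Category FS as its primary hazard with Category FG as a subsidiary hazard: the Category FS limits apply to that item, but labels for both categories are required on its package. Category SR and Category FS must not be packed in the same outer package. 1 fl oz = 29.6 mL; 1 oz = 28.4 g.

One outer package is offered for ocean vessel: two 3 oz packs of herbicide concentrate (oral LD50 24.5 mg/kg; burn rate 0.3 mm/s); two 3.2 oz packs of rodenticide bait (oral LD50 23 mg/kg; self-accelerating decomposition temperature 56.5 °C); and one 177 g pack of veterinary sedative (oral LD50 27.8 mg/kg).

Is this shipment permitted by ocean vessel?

No

Herbicide concentrate: oral LD50 24.5 mg/kg ≤ 50 mg/kg → Category TX (Toxic).
Oral LD50 23 mg/kg meets the Category TX criterion (Toxic), so the rodenticide bait is Category TX.
Veterinary sedative: oral LD50 27.8 mg/kg ≤ 50 mg/kg → Category TX (Toxic).
Total Category TX: (two 3 oz packs = 170.4 g) + (two 3.2 oz packs = 181.76 g) + 177 g = 529.16 g.
529.16 g > 500 g (ocean vessel limit, Category TX) — over the limit.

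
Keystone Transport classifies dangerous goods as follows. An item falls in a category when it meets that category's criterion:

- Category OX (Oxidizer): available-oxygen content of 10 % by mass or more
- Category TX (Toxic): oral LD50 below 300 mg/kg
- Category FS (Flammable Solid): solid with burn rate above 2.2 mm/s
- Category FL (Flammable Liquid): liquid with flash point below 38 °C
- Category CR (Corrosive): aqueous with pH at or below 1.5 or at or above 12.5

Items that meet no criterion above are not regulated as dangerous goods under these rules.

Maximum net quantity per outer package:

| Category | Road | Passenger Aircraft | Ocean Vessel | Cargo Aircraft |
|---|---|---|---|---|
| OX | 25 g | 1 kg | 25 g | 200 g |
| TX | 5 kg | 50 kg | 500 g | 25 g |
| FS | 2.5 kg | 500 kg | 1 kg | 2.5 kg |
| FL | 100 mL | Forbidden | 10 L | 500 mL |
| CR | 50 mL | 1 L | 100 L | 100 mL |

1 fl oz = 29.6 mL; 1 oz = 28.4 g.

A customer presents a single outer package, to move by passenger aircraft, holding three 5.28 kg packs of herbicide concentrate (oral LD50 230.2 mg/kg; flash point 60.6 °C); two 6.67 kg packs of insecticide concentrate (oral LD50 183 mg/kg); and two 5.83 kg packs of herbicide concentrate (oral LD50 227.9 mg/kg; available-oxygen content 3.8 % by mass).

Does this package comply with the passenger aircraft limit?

Yes

Herbicide concentrate: oral LD50 230.2 mg/kg < 300 mg/kg → Category TX (Toxic).
With oral LD50 183 mg/kg (< 300 mg/kg), the insecticide concentrate falls in Category TX.
The herbicide concentrate has oral LD50 227.9 mg/kg, which is < 300 mg/kg, so it is Category TX (Toxic).
Category TX net quantity: (three 5.28 kg packs = 15.84 kg) + (two 6.67 kg packs = 13.34 kg) + (two 5.83 kg packs = 11.66 kg) = 40.84 kg.
40.84 kg is within the passenger aircraft limit of 50 kg for Category TX.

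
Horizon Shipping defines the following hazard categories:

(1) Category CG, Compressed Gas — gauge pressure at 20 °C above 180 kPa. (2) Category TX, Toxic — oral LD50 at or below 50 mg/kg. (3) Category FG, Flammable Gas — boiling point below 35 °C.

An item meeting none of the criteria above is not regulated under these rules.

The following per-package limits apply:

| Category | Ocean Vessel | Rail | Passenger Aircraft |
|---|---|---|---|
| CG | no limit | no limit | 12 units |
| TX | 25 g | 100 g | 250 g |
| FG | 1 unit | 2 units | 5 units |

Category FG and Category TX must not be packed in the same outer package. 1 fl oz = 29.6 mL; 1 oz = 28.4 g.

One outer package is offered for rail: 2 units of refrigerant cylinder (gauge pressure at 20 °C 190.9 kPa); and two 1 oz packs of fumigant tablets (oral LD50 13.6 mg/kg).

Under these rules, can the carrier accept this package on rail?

Gauge pressure at 20 °C 190.9 kPa meets the Category CG criterion (Compressed Gas), so the refrigerant cylinder is Category CG.
With oral LD50 13.6 mg/kg (≤ 50 mg/kg), the fumigant tablets fall in Category TX.
Category TX quantity: two 1 oz packs = 56.8 g.
56.8 g is within the rail limit of 100 g for Category TX.
Category CG quantity: 2 units.
Category CG has no per-package limit by rail.
The segregation rule (Category FG with Category TX) does not apply to Category TX with Category CG.
Every hazard category is within its rail limit and no segregation rule is violated.

Yes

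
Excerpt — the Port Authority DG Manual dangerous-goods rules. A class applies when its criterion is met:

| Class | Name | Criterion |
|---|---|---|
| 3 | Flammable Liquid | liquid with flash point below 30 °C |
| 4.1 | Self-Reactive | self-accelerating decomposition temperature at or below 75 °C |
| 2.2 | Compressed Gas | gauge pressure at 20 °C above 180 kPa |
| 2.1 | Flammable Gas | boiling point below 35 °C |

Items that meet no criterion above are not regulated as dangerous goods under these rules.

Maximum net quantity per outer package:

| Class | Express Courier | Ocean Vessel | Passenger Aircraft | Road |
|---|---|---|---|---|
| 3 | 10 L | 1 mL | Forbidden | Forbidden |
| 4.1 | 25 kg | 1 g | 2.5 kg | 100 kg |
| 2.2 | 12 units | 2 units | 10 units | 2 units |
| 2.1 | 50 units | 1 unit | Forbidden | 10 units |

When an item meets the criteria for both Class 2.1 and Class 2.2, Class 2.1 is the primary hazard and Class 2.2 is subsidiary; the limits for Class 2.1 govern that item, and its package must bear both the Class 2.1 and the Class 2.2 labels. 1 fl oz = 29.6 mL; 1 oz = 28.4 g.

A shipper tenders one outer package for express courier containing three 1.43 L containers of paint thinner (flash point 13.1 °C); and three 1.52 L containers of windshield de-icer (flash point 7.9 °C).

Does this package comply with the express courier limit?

With flash point 13.1 °C (< 30 °C), the paint thinner falls in Class 3.
Flash point 7.9 °C meets the Class 3 criterion (Flammable Liquid), so the windshield de-icer is Class 3.
Total Class 3: (three 1.43 L containers = 4.29 L) + (three 1.52 L containers = 4.56 L) = 8.85 L.
8.85 L is within the express courier limit of 10 L for Class 3.

Yes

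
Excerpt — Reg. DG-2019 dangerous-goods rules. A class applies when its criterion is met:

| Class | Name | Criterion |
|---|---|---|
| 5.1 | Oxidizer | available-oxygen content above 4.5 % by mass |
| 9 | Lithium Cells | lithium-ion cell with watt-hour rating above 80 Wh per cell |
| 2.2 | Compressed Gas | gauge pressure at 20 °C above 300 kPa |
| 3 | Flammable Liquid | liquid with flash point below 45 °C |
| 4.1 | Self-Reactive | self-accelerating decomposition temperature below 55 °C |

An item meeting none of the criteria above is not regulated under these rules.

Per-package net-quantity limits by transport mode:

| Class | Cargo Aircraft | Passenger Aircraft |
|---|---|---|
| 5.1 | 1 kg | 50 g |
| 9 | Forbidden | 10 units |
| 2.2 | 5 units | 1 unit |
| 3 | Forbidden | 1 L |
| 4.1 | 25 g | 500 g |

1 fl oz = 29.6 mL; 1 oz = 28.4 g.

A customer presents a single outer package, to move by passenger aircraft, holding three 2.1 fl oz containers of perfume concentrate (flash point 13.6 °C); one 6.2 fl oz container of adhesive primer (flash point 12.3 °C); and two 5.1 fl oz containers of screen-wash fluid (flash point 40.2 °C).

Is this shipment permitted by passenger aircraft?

Yes

Flash point 13.6 °C meets the Class 3 criterion (Flammable Liquid), so the perfume concentrate is Class 3.
The adhesive primer has flash point 12.3 °C, which is < 45 °C, so it is Class 3 (Flammable Liquid).
Screen-wash fluid: flash point 40.2 °C < 45 °C → Class 3 (Flammable Liquid).
Total Class 3: (three 2.1 fl oz containers = 186.48 mL) + (one 6.2 fl oz container = 183.52 mL) + (two 5.1 fl oz containers = 301.92 mL) = 671.92 mL.
671.92 mL is within the passenger aircraft limit of 1 L for Class 3.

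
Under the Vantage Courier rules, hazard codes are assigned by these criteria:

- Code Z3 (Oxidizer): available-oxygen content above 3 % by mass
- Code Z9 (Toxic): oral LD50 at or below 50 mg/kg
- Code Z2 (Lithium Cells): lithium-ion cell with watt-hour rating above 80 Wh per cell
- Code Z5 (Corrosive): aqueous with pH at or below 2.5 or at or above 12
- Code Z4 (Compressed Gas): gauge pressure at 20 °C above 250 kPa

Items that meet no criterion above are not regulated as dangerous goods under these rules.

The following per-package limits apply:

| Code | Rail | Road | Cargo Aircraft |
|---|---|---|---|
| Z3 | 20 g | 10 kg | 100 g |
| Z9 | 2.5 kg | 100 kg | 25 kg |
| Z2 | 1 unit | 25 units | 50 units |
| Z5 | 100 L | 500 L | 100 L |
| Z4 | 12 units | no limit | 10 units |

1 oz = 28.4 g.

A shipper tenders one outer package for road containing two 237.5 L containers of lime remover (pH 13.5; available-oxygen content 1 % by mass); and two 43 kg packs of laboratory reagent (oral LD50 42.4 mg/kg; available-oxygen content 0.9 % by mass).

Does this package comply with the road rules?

Yes

Lime remover: pH 13.5 ≥ 12 → Code Z5 (Corrosive).
The laboratory reagent has oral LD50 42.4 mg/kg, which is ≤ 50 mg/kg, so it is Code Z9 (Toxic).
Code Z5 quantity: two 237.5 L containers = 475 L.
475 L is within the road limit of 500 L for Code Z5.
Code Z9 quantity: two 43 kg packs = 86 kg.
That is within the Code Z9 road limit of 100 kg.
Every hazard code is within its road limit and no segregation rule is violated.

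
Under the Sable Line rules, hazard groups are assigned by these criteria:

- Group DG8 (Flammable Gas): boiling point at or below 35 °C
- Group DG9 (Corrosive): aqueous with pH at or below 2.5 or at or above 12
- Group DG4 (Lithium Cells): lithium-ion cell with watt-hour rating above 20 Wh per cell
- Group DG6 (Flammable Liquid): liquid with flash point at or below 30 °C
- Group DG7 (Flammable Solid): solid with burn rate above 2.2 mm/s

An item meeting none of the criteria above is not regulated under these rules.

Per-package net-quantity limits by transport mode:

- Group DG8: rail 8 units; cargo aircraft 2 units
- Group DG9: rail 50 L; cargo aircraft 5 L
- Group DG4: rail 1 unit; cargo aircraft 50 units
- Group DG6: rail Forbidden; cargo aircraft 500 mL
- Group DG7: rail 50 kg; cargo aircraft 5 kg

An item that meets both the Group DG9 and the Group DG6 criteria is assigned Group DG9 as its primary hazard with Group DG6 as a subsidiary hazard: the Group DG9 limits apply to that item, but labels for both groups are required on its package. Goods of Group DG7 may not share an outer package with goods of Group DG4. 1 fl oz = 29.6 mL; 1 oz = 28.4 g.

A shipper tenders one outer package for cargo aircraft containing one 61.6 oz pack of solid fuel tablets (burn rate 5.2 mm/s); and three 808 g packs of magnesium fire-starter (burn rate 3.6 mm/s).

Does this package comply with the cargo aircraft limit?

Burn rate 5.2 mm/s meets the Group DG7 criterion (Flammable Solid), so the solid fuel tablets are Group DG7.
The magnesium fire-starter has burn rate 3.6 mm/s, which is > 2.2 mm/s, so it is Group DG7 (Flammable Solid).
Group DG7 net quantity: (one 61.6 oz pack = 1749.44 g) + (three 808 g packs = 2.424 kg) = 4173.44 g.
4173.44 g ≤ 5 kg (cargo aircraft limit, Group DG7) — within limit.

Yes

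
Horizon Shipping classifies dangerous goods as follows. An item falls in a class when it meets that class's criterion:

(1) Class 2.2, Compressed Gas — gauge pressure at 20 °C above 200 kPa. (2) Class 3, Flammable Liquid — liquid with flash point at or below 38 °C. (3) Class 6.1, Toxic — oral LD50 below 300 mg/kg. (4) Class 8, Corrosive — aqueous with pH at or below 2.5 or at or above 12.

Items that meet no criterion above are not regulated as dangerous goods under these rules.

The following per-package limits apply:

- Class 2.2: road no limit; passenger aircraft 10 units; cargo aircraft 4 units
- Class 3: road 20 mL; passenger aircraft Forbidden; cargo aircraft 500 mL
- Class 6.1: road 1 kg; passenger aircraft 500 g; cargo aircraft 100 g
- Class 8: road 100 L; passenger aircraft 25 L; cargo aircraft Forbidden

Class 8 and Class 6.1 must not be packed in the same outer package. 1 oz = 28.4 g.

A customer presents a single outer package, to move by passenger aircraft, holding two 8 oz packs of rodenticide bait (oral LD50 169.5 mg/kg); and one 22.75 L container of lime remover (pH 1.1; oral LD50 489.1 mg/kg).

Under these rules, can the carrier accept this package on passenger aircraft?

The rodenticide bait has oral LD50 169.5 mg/kg, which is < 300 mg/kg, so it is Class 6.1 (Toxic).
pH 1.1 meets the Class 8 criterion (Corrosive), so the lime remover is Class 8.
Class 8 quantity: 22.75 L.
22.75 L ≤ 25 L (passenger aircraft limit, Class 8) — within limit.
Class 6.1 quantity: two 8 oz packs = 454.4 g.
454.4 g is within the passenger aircraft limit of 500 g for Class 6.1.
Class 8 and Class 6.1 may not share an outer package.

No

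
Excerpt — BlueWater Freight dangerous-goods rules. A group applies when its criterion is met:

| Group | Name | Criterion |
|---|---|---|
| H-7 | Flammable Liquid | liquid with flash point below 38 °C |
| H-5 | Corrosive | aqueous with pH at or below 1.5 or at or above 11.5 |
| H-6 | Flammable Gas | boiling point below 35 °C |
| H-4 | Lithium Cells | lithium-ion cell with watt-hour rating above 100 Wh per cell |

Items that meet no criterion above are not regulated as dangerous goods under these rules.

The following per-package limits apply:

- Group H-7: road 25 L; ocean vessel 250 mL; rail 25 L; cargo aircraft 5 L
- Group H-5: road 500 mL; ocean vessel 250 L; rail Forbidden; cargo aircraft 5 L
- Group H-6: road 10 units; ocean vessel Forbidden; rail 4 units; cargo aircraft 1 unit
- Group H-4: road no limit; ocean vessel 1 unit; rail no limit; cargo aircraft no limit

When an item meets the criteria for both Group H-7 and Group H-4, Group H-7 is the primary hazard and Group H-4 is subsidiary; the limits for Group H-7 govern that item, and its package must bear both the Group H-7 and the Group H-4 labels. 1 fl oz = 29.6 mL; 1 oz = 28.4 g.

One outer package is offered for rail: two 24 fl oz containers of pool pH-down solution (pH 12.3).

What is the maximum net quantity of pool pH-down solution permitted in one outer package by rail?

pH 12.3 meets the Group H-5 criterion (Corrosive), so the pool pH-down solution is Group H-5.
The rail limit for Group H-5 is Forbidden.

Forbidden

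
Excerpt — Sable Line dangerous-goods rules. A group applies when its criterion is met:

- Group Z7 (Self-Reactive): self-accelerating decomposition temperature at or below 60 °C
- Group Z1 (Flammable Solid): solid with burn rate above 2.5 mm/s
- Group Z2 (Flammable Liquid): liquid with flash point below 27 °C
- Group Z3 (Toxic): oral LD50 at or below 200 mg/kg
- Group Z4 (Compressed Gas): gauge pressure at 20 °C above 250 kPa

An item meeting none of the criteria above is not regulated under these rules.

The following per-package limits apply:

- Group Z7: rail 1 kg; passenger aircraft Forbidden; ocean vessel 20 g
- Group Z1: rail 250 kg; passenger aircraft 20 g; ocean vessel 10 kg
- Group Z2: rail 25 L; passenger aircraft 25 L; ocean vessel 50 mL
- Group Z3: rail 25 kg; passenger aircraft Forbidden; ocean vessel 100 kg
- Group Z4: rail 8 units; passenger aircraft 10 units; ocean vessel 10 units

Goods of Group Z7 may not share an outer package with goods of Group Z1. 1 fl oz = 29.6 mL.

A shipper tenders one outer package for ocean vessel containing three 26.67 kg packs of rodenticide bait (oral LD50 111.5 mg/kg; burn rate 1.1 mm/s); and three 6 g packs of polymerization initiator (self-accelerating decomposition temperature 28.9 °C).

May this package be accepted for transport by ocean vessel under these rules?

With oral LD50 111.5 mg/kg (≤ 200 mg/kg), the rodenticide bait falls in Group Z3.
With self-accelerating decomposition temperature 28.9 °C (≤ 60 °C), the polymerization initiator falls in Group Z7.
Group Z7 quantity: three 6 g packs = 18 g.
18 g is within the ocean vessel limit of 20 g for Group Z7.
Group Z3 quantity: three 26.67 kg packs = 80.01 kg.
That is within the Group Z3 ocean vessel limit of 100 kg.
The segregation rule (Group Z7 with Group Z1) does not apply to Group Z7 with Group Z3.
Every hazard group is within its ocean vessel limit and no segregation rule is violated.

Yes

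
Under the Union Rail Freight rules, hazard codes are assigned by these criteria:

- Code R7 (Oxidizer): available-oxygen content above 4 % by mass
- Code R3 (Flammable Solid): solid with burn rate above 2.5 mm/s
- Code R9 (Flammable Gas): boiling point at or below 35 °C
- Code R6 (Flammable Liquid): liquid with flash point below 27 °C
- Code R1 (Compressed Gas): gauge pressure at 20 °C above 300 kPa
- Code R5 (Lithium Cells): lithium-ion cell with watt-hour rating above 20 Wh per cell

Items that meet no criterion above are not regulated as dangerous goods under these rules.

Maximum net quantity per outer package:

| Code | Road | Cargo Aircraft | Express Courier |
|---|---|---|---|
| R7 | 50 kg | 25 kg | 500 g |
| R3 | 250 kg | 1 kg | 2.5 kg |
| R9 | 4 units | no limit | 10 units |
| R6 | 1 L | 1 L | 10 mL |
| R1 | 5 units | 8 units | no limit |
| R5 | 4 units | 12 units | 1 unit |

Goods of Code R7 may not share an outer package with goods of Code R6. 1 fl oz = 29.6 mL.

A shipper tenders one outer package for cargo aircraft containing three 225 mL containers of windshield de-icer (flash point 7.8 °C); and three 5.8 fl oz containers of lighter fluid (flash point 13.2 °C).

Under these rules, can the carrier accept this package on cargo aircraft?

No

Windshield de-icer: flash point 7.8 °C < 27 °C → Code R6 (Flammable Liquid).
With flash point 13.2 °C (< 27 °C), the lighter fluid falls in Code R6.
Code R6 net quantity: (three 225 mL containers = 675 mL) + (three 5.8 fl oz containers = 515.04 mL) = 1190.04 mL.
1190.04 mL exceeds the cargo aircraft limit of 1 L for Code R6.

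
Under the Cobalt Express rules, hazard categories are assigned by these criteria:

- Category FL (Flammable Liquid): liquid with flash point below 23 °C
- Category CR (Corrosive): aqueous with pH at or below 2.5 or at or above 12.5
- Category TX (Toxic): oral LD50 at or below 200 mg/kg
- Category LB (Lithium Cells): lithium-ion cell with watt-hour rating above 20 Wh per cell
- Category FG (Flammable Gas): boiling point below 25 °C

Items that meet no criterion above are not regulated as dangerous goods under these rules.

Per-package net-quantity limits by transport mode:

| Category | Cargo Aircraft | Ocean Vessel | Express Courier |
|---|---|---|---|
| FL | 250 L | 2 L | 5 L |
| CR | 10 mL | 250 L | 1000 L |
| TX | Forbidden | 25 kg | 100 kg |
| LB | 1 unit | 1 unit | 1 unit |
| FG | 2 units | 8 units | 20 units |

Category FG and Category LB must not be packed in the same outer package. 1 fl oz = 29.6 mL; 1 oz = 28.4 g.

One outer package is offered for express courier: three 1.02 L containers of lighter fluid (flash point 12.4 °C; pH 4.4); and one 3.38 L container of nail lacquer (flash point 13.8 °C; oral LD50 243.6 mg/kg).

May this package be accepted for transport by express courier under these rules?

Flash point 12.4 °C meets the Category FL criterion (Flammable Liquid), so the lighter fluid is Category FL.
Nail lacquer: flash point 13.8 °C < 23 °C → Category FL (Flammable Liquid).
Category FL net quantity: (three 1.02 L containers = 3.06 L) + 3.38 L = 6.44 L.
That exceeds the Category FL express courier limit of 5 L.

No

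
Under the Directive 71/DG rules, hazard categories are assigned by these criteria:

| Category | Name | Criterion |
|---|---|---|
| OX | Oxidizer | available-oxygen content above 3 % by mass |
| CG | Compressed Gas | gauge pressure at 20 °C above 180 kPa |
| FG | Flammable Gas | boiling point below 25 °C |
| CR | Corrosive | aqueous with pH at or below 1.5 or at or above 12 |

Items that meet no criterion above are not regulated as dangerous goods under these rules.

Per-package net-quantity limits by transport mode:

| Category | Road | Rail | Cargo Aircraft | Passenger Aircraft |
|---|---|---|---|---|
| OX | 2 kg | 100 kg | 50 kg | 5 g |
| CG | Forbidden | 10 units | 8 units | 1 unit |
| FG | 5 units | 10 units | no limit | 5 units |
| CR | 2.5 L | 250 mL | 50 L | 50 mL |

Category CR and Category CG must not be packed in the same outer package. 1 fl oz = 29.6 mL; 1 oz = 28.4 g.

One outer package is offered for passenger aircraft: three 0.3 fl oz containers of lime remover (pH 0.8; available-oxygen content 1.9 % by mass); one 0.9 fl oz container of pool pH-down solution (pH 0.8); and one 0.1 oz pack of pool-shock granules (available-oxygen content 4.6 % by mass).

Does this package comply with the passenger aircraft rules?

No

With pH 0.8 (≤ 1.5), the lime remover falls in Category CR.
pH 0.8 meets the Category CR criterion (Corrosive), so the pool pH-down solution is Category CR.
With available-oxygen content 4.6 % by mass (> 3 % by mass), the pool-shock granules fall in Category OX.
Category CR net quantity: (three 0.3 fl oz containers = 26.64 mL) + (one 0.9 fl oz container = 26.64 mL) = 53.28 mL.
53.28 mL > 50 mL (passenger aircraft limit, Category CR) — over the limit.
Category OX quantity: one 0.1 oz pack = 2.84 g.
2.84 g ≤ 5 g (passenger aircraft limit, Category OX) — within limit.
The segregation rule (Category CR with Category CG) does not apply to Category CR with Category OX.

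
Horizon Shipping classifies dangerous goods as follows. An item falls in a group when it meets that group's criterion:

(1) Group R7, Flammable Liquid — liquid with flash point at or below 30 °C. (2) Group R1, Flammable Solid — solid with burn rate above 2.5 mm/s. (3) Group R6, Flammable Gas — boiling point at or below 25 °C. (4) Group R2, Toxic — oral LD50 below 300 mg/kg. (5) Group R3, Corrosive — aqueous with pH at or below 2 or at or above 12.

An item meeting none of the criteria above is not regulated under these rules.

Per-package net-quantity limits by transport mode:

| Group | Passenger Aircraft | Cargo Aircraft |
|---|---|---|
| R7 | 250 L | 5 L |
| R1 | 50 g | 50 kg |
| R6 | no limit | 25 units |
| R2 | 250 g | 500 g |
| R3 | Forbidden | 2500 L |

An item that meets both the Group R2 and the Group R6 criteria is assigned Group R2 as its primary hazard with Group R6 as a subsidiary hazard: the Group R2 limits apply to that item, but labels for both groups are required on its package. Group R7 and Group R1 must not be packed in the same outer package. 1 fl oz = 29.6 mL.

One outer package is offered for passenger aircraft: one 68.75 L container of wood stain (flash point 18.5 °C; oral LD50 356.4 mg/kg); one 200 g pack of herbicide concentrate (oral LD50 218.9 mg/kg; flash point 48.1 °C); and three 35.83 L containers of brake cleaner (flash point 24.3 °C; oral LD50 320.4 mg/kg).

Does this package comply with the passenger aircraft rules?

Yes

Flash point 18.5 °C meets the Group R7 criterion (Flammable Liquid), so the wood stain is Group R7.
With oral LD50 218.9 mg/kg (< 300 mg/kg), the herbicide concentrate falls in Group R2.
With flash point 24.3 °C (≤ 30 °C), the brake cleaner falls in Group R7.
Group R7 net quantity: 68.75 L + (three 35.83 L containers = 107.49 L) = 176.24 L.
That is within the Group R7 passenger aircraft limit of 250 L.
Group R2 quantity: 200 g.
200 g ≤ 250 g (passenger aircraft limit, Group R2) — within limit.
The segregation rule (Group R7 with Group R1) does not apply to Group R7 with Group R2.
Every hazard group is within its passenger aircraft limit and no segregation rule is violated.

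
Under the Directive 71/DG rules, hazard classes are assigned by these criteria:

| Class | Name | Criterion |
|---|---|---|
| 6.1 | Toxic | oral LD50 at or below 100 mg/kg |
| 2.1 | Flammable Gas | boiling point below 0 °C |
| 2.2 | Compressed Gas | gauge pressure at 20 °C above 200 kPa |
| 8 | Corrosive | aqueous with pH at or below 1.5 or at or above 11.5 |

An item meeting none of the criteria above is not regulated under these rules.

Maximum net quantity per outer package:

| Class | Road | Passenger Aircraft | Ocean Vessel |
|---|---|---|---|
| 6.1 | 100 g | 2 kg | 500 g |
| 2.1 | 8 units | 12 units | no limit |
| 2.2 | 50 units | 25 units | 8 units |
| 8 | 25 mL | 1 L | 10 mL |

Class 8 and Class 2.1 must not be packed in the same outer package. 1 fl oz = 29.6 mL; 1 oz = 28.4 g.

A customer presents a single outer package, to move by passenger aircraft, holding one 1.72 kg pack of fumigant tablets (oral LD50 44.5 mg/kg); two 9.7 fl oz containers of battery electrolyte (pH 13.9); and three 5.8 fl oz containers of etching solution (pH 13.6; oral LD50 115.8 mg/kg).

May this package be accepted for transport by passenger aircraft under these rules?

No

With oral LD50 44.5 mg/kg (≤ 100 mg/kg), the fumigant tablets fall in Class 6.1.
With pH 13.9 (≥ 11.5), the battery electrolyte falls in Class 8.
Etching solution: pH 13.6 ≥ 11.5 → Class 8 (Corrosive).
Class 8 net quantity: (two 9.7 fl oz containers = 574.24 mL) + (three 5.8 fl oz containers = 515.04 mL) = 1089.28 mL.
That exceeds the Class 8 passenger aircraft limit of 1 L.
Class 6.1 quantity: 1.72 kg.
That is within the Class 6.1 passenger aircraft limit of 2 kg.
The segregation rule (Class 8 with Class 2.1) does not apply to Class 8 with Class 6.1.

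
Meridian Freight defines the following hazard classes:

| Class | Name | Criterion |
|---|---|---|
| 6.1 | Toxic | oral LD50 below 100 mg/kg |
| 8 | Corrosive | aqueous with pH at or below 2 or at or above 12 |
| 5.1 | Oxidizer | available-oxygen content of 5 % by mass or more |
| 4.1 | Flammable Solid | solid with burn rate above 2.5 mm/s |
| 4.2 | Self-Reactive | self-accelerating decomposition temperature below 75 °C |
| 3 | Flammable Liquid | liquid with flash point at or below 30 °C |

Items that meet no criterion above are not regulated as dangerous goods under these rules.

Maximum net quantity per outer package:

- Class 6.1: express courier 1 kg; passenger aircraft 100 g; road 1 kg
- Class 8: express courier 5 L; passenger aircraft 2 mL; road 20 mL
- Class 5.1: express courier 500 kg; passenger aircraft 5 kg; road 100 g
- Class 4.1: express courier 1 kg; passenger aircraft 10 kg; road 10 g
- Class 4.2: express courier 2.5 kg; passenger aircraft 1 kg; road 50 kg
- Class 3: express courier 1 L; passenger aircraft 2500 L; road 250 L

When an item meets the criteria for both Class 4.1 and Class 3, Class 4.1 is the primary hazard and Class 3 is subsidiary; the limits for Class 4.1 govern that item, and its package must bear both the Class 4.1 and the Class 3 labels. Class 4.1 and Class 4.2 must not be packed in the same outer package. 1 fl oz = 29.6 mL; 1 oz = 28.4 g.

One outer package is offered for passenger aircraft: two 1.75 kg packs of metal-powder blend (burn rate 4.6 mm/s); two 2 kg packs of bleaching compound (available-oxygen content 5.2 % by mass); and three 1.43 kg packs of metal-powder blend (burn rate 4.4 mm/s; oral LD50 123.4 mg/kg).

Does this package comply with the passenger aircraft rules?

With burn rate 4.6 mm/s (> 2.5 mm/s), the metal-powder blend falls in Class 4.1.
With available-oxygen content 5.2 % by mass (≥ 5 % by mass), the bleaching compound falls in Class 5.1.
Metal-powder blend: burn rate 4.4 mm/s > 2.5 mm/s → Class 4.1 (Flammable Solid).
Total Class 4.1: (two 1.75 kg packs = 3.5 kg) + (three 1.43 kg packs = 4.29 kg) = 7.79 kg.
7.79 kg ≤ 10 kg (passenger aircraft limit, Class 4.1) — within limit.
Class 5.1 quantity: two 2 kg packs = 4 kg.
4 kg is within the passenger aircraft limit of 5 kg for Class 5.1.
The segregation rule (Class 4.1 with Class 4.2) does not apply to Class 4.1 with Class 5.1.
Every hazard class is within its passenger aircraft limit and no segregation rule is violated.

Yes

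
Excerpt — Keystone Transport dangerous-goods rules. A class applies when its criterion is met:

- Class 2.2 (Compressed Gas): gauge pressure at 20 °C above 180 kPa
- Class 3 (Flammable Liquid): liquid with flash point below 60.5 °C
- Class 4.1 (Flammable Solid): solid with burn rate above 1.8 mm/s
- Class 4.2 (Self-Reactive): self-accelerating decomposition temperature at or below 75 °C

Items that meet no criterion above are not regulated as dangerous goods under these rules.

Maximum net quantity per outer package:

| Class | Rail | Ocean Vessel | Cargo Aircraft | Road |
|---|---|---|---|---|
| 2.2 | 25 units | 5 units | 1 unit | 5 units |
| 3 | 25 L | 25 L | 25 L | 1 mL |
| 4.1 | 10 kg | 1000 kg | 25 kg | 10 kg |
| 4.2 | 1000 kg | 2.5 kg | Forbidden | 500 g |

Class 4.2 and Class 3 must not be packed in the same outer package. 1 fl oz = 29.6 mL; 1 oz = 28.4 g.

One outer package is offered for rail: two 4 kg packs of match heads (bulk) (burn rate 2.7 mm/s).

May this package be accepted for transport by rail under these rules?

Yes

Burn rate 2.7 mm/s meets the Class 4.1 criterion (Flammable Solid), so the match heads (bulk) are Class 4.1.
Class 4.1 quantity: two 4 kg packs = 8 kg.
That is within the Class 4.1 rail limit of 10 kg.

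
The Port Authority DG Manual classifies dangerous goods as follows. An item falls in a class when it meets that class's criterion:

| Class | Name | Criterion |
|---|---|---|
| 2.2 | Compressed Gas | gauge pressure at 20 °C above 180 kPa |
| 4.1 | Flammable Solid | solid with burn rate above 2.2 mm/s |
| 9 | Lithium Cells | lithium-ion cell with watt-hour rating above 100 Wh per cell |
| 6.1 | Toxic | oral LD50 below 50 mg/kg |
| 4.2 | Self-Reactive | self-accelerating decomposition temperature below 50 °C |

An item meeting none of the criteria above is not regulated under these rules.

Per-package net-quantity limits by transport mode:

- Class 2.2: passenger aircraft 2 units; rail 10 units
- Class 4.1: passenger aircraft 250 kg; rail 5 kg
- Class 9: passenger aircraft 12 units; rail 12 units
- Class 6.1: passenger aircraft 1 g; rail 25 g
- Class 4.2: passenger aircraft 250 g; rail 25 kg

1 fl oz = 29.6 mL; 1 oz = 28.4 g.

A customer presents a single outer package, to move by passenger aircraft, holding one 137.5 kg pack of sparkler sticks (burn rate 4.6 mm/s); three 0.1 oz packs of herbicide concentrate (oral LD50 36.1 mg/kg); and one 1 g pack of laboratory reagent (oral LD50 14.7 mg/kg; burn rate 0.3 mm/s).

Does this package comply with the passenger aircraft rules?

With burn rate 4.6 mm/s (> 2.2 mm/s), the sparkler sticks fall in Class 4.1.
Oral LD50 36.1 mg/kg meets the Class 6.1 criterion (Toxic), so the herbicide concentrate is Class 6.1.
The laboratory reagent has oral LD50 14.7 mg/kg, which is < 50 mg/kg, so it is Class 6.1 (Toxic).
Class 6.1 net quantity: (three 0.1 oz packs = 8.52 g) + 1 g = 9.52 g.
9.52 g > 1 g (passenger aircraft limit, Class 6.1) — over the limit.
Class 4.1 quantity: 137.5 kg.
137.5 kg is within the passenger aircraft limit of 250 kg for Class 4.1.

No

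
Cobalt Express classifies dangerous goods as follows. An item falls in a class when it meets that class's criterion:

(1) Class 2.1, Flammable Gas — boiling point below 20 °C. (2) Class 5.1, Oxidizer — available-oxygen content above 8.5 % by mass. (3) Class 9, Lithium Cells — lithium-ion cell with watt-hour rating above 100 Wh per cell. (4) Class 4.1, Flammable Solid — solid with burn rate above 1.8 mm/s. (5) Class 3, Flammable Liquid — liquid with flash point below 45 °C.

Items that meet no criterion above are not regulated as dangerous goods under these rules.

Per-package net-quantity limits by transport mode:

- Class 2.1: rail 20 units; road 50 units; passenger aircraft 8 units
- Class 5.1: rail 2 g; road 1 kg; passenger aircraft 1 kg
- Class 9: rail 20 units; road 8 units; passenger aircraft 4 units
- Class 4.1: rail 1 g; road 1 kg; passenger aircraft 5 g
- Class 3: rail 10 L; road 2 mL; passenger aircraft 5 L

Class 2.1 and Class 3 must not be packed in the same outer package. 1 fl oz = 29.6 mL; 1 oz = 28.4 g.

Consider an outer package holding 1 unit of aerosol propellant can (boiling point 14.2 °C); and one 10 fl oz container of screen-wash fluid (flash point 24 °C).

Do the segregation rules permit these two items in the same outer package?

No

Boiling point 14.2 °C meets the Class 2.1 criterion (Flammable Gas), so the aerosol propellant can is Class 2.1.
The screen-wash fluid has flash point 24 °C, which is < 45 °C, so it is Class 3 (Flammable Liquid).
Class 2.1 and Class 3 may not share an outer package.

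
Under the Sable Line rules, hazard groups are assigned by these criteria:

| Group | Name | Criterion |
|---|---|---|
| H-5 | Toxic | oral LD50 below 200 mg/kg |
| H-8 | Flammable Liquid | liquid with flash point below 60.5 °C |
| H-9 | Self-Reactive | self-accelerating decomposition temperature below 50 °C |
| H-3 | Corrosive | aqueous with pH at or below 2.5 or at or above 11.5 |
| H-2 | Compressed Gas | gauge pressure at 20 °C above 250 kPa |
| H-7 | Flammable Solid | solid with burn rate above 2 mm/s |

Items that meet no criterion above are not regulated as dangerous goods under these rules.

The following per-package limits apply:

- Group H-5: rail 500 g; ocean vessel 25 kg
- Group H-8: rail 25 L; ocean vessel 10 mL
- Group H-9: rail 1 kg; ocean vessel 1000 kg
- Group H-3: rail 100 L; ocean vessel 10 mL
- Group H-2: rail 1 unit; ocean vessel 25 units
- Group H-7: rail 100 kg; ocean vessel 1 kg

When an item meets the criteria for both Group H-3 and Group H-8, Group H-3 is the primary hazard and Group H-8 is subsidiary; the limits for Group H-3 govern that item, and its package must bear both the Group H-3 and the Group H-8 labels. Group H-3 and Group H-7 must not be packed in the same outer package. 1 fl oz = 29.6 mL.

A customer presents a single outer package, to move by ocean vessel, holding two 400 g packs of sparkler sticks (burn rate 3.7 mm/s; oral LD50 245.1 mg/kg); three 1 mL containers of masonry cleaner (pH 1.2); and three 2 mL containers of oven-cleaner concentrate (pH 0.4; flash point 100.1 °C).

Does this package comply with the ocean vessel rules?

With burn rate 3.7 mm/s (> 2 mm/s), the sparkler sticks fall in Group H-7.
The masonry cleaner has pH 1.2, which is ≤ 2.5, so it is Group H-3 (Corrosive).
pH 0.4 meets the Group H-3 criterion (Corrosive), so the oven-cleaner concentrate is Group H-3.
Group H-3 net quantity: (three 1 mL containers = 3 mL) + (three 2 mL containers = 6 mL) = 9 mL.
That is within the Group H-3 ocean vessel limit of 10 mL.
Group H-7 quantity: two 400 g packs = 800 g.
That is within the Group H-7 ocean vessel limit of 1 kg.
Group H-3 and Group H-7 may not share an outer package.

No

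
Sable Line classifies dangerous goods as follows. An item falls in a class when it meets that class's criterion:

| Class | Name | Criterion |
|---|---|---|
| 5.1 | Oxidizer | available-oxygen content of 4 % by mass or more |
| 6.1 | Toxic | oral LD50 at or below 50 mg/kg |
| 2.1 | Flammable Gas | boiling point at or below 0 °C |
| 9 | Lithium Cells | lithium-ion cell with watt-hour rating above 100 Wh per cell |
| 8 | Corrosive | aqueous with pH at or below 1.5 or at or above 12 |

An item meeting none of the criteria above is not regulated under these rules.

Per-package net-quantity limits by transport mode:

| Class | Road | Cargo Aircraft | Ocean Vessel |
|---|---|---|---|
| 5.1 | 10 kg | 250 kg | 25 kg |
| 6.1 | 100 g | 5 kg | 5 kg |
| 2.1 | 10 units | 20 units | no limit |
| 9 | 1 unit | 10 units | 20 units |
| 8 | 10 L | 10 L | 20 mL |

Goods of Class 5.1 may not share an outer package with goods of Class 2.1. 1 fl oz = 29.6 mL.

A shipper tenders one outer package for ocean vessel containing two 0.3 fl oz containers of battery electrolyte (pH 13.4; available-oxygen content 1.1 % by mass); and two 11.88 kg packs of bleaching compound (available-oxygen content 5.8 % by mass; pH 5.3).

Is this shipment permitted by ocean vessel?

With pH 13.4 (≥ 12), the battery electrolyte falls in Class 8.
The bleaching compound has available-oxygen content 5.8 % by mass, which is ≥ 4 % by mass, so it is Class 5.1 (Oxidizer).
Class 5.1 quantity: two 11.88 kg packs = 23.76 kg.
23.76 kg ≤ 25 kg (ocean vessel limit, Class 5.1) — within limit.
Class 8 quantity: two 0.3 fl oz containers = 17.76 mL.
17.76 mL is within the ocean vessel limit of 20 mL for Class 8.
The segregation rule (Class 5.1 with Class 2.1) does not apply to Class 5.1 with Class 8.
Every hazard class is within its ocean vessel limit and no segregation rule is violated.

Yes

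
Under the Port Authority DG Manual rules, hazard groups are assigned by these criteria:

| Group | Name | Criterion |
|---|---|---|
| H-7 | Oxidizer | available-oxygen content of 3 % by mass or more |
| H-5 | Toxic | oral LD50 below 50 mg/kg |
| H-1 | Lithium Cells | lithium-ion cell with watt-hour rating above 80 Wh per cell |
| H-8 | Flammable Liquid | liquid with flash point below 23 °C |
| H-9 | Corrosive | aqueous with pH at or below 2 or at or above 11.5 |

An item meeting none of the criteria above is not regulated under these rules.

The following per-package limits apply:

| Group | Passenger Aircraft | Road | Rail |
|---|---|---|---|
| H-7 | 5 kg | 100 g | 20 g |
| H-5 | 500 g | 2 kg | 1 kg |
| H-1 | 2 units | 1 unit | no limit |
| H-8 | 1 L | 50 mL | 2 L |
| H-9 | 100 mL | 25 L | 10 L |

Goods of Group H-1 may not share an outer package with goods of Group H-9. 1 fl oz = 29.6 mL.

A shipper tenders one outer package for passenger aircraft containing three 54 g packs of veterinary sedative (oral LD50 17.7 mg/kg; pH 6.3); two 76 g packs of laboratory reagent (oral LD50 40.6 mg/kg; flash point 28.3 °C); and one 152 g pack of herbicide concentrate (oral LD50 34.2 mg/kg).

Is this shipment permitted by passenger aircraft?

Veterinary sedative: oral LD50 17.7 mg/kg < 50 mg/kg → Group H-5 (Toxic).
Oral LD50 40.6 mg/kg meets the Group H-5 criterion (Toxic), so the laboratory reagent is Group H-5.
With oral LD50 34.2 mg/kg (< 50 mg/kg), the herbicide concentrate falls in Group H-5.
Group H-5 net quantity: (three 54 g packs = 162 g) + (two 76 g packs = 152 g) + 152 g = 466 g.
That is within the Group H-5 passenger aircraft limit of 500 g.

Yes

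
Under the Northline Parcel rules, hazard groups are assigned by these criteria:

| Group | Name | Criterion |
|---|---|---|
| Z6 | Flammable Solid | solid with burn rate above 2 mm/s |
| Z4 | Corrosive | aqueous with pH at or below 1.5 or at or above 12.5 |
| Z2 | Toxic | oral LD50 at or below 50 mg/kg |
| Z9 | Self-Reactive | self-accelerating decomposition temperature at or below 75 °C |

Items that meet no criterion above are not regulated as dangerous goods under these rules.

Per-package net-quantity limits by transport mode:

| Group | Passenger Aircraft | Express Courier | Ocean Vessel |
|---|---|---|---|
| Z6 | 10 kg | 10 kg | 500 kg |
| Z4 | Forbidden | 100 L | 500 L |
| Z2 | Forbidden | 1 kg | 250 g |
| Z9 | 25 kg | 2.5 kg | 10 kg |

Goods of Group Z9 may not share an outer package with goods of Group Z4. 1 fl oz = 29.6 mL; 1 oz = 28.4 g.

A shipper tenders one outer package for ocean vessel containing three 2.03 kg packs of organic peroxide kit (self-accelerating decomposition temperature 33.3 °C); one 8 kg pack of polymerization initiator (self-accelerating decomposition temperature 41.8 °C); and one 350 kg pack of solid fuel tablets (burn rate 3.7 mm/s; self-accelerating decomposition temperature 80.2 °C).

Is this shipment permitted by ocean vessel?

The organic peroxide kit has self-accelerating decomposition temperature 33.3 °C, which is ≤ 75 °C, so it is Group Z9 (Self-Reactive).
Polymerization initiator: self-accelerating decomposition temperature 41.8 °C ≤ 75 °C → Group Z9 (Self-Reactive).
Solid fuel tablets: burn rate 3.7 mm/s > 2 mm/s → Group Z6 (Flammable Solid).
Total Group Z9: (three 2.03 kg packs = 6.09 kg) + 8 kg = 14.09 kg.
14.09 kg exceeds the ocean vessel limit of 10 kg for Group Z9.
Group Z6 quantity: 350 kg.
350 kg is within the ocean vessel limit of 500 kg for Group Z6.
The segregation rule (Group Z9 with Group Z4) does not apply to Group Z9 with Group Z6.

No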